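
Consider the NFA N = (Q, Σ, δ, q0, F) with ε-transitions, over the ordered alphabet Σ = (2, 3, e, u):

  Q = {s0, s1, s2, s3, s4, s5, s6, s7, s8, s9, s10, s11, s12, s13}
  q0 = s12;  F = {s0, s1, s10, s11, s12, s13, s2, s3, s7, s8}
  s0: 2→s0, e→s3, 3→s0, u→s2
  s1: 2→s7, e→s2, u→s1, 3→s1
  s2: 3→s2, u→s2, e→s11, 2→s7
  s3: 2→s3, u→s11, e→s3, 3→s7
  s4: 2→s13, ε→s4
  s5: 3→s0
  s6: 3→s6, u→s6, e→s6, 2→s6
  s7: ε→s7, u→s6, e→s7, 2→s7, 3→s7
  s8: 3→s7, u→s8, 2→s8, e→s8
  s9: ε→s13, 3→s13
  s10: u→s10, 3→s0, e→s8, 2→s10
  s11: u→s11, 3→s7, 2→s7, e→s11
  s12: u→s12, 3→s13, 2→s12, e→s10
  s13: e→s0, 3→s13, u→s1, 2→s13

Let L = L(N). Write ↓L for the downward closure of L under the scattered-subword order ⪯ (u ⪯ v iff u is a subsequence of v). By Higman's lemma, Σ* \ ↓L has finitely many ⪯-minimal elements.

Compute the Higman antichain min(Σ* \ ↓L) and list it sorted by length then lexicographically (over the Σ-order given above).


|Q|=14, |F|=10, |δ|=50 (3 ε).
min D↑ (11 st, q0=0, F={10}): 0:2→0,3→1,e→2,u→0 1:2→1,3→1,e→3,u→4 2:2→2,3→3,e→5,u→2 3:2→3,3→3,e→6,u→7 4:2→8,3→4,e→7,u→4 5:2→5,3→8,e→5,u→5 6:2→6,3→8,e→6,u→9 7:2→8,3→7,e→9,u→7 8:2→8,3→8,e→8,u→10 9:2→8,3→8,e→9,u→9 10:2→10,3→10,e→10,u→10.
'3u2u': run [11, 8, 5, 2, 1] end={s6} — reject; 4/4 single-dels accept.
'ee3u': N↓-sim [11, 8, 5, 2, 1] end={s6} ∉↓L; 4/4 del acc.
2 words, ⪯-incomp.

Antichain: [3u2u, ee3u].


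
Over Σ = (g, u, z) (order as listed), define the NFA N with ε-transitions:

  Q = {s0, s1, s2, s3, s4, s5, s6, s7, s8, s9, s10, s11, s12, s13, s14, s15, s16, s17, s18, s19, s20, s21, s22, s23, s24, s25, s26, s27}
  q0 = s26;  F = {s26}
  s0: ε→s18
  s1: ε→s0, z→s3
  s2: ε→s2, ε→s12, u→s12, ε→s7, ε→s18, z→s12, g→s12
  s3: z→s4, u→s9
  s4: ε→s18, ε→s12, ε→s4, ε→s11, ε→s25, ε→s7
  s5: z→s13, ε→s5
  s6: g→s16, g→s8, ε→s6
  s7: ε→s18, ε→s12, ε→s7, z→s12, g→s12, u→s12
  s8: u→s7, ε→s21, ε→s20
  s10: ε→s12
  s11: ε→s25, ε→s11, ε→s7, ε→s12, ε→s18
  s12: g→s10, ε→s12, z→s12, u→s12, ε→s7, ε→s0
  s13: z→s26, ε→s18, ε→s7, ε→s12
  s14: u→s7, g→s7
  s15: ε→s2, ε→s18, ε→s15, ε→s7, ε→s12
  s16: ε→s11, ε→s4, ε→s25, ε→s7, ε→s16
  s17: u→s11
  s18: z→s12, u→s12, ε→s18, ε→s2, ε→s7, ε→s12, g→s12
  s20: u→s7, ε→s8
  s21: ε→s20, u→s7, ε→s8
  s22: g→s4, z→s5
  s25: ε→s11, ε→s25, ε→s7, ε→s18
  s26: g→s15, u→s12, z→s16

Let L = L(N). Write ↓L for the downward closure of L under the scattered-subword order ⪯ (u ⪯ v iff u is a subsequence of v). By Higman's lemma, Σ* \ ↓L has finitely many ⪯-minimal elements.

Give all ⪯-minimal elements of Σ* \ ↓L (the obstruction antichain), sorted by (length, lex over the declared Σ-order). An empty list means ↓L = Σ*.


min(Σ*\↓L) = [g, u, z].

|Q|=28, |F|=1, |δ|=82 (52 ε).
min D↑ (2 st, q0=0, F={1}): 0:g→1,u→1,z→1 1:g→1,u→1,z→1.
'g': run [12, 7] end={s0,s10,s12,s15,s18,s2,s7} ∉↓L; 1/1 del acc.
'u': run [12, 6] end={s0,s10,s12,s18,s2,s7} — reject; 1/1 deletions ∈↓L.
'z': N↓-sim [12, 10] end={s0,s10,s11,s12,s16,s18,s2,s25,s4,s7} rej; 1/1 del acc.
3 words, ⪯-incomp.


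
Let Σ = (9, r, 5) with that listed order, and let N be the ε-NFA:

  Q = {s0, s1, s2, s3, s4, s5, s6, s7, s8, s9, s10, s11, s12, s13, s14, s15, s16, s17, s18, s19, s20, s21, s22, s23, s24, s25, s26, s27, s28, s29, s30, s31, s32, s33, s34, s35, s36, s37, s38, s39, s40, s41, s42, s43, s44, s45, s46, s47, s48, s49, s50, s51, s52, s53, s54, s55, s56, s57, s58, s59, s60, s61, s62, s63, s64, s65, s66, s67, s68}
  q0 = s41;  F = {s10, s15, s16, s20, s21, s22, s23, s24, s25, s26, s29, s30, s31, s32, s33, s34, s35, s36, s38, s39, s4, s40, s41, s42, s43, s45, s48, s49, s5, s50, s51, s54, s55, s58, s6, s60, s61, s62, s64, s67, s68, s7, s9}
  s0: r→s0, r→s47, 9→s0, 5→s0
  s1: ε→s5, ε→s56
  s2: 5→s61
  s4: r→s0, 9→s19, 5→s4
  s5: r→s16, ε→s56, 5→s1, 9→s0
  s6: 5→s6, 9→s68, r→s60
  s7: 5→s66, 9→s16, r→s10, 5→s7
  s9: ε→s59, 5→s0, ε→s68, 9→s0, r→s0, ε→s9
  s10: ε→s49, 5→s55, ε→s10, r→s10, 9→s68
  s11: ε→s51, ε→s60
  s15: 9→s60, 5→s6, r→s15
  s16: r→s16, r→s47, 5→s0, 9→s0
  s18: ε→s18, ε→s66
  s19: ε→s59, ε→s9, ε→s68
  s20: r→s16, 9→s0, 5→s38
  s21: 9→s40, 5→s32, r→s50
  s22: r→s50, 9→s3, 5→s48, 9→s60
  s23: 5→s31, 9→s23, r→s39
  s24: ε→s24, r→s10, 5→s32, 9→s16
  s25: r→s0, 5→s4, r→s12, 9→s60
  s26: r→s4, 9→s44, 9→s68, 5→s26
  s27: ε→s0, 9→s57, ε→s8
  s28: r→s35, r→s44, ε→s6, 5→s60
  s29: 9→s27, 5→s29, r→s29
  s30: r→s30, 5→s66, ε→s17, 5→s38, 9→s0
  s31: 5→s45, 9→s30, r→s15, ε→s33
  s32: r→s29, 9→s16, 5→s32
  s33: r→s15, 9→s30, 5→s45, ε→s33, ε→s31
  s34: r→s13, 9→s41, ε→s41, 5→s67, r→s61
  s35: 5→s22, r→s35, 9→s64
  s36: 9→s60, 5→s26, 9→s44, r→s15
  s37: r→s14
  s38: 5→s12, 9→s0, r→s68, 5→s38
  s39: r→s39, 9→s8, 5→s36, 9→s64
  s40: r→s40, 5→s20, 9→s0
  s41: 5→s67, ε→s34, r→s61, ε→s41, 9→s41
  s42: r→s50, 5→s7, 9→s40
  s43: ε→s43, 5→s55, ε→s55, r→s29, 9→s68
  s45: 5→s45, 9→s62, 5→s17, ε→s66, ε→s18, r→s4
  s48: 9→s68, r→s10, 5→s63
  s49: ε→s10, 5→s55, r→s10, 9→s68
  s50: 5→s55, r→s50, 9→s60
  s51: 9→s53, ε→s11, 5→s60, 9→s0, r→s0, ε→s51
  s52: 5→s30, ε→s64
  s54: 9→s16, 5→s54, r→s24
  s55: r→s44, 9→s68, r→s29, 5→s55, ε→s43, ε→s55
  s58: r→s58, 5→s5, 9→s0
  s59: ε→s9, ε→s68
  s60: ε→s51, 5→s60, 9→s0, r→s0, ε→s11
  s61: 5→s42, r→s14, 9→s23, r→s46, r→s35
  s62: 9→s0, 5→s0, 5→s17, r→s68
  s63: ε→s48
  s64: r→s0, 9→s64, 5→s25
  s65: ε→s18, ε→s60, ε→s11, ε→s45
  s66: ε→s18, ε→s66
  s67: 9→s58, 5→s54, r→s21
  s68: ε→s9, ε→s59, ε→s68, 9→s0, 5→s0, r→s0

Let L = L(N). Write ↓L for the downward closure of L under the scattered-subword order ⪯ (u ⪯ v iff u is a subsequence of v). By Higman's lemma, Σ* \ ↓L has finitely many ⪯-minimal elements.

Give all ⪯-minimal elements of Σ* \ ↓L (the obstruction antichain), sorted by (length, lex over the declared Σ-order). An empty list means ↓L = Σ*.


|Q|=69, |F|=43, |δ|=206 (50 ε).
min D↑ (38 st, q0=0, F={16}): 0:9→0,r→1,5→2 1:9→3,r→4,5→5 2:9→6,r→7,5→8 3:9→3,r→9,5→10 4:9→11,r→4,5→12 5:9→13,r→14,5→15 6:9→16,r→6,5→17 7:9→13,r→14,5→18 8:9→19,r→20,5→8 9:9→11,r→9,5→21 10:9→22,r→23,5→24 11:9→11,r→16,5→25 12:9→26,r→14,5→27 13:9→16,r→13,5→28 14:9→26,r→14,5→29 15:9→19,r→30,5→15 16:9→16,r→16,5→16 17:9→16,r→19,5→17 18:9→19,r→31,5→18 19:9→16,r→19,5→16 20:9→19,r→30,5→18 21:9→26,r→23,5→32 22:9→16,r→22,5→33 23:9→26,r→23,5→34 24:9→35,r→36,5→24 25:9→26,r→16,5→36 26:9→16,r→16,5→26 27:9→37,r→30,5→27 28:9→16,r→19,5→33 29:9→37,r→31,5→29 30:9→37,r→30,5→29 31:9→16,r→31,5→31 32:9→37,r→36,5→32 33:9→16,r→37,5→33 34:9→37,r→26,5→34 35:9→16,r→37,5→16 36:9→37,r→16,5→36 37:9→16,r→16,5→16 (ε-aug+det+¬).
'599': run [64, 54, 29, 4] end={s0,s47,s53,s57} ∉↓L; 3/3 single-dels accept.
'rr9r': N↓-sim [64, 60, 48, 19, 3] end={s0,s12,s47} rej; 4/4 deletions ∈↓L.
'5595': run [64, 54, 40, 14, 3] end={s0,s17,s47} rej; 4/4 single-dels accept.
'595r5': N↓-sim [64, 54, 29, 19, 6, 2] end={s0,s47} rej; 5/5 del acc.
'5r5r9': run [64, 54, 39, 29, 15, 6] end={s0,s27,s47,s53,s57,s8} ∉↓L; 5/5 deletions ∈↓L.
'r955rr': run [64, 60, 37, 29, 21, 11, 2] end={s0,s47} rej; 6/6 del acc.
6 minimals (antichain).

Antichain: [599, rr9r, 5595, 595r5, 5r5r9, r955rr].


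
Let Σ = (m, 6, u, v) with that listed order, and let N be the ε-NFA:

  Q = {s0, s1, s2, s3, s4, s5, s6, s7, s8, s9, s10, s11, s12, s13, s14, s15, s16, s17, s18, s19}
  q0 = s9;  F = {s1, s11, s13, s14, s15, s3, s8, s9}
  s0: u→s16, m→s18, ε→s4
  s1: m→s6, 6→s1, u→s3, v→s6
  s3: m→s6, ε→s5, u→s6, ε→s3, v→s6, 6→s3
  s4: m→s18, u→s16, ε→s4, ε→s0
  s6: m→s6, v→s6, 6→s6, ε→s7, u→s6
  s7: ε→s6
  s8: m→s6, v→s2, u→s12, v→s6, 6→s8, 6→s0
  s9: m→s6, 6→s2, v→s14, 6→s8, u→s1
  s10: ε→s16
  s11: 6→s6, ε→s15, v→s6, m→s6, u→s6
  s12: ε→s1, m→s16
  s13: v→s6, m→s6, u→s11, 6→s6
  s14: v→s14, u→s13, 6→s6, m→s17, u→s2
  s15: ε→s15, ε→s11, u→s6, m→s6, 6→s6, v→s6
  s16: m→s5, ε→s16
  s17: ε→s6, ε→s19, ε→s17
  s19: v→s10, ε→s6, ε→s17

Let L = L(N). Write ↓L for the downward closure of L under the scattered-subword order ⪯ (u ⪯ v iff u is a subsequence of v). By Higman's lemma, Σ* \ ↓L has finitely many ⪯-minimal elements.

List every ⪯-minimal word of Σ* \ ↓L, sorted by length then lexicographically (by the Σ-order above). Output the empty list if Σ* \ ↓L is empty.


A = [m, 6v, uv, v6, uuu].

|Q|=20, |F|=8, |δ|=65 (18 ε).
min D↑ (8 st, q0=0, F={1}): 0:m→1,6→2,u→3,v→4 1:m→1,6→1,u→1,v→1 2:m→1,6→2,u→3,v→1 3:m→1,6→3,u→5,v→1 4:m→1,6→1,u→6,v→4 5:m→1,6→5,u→1,v→1 6:m→1,6→1,u→7,v→1 7:m→1,6→1,u→1,v→1.
'm': N↓-sim [20, 8] end={s10,s16,s17,s18,s19,s5,s6,s7} — reject; 1/1 single-dels accept.
'6v': N↓-sim [20, 12, 3] end={s2,s6,s7} — reject; 2/2 single-dels accept.
'uv': run [20, 11, 2] end={s6,s7} rej; 2/2 del acc.
'v6': run [20, 12, 2] end={s6,s7} rej; 2/2 del acc.
'uuu': run [20, 11, 6, 2] end={s6,s7} — reject; 3/3 deletions ∈↓L.
5 minimals (antichain).


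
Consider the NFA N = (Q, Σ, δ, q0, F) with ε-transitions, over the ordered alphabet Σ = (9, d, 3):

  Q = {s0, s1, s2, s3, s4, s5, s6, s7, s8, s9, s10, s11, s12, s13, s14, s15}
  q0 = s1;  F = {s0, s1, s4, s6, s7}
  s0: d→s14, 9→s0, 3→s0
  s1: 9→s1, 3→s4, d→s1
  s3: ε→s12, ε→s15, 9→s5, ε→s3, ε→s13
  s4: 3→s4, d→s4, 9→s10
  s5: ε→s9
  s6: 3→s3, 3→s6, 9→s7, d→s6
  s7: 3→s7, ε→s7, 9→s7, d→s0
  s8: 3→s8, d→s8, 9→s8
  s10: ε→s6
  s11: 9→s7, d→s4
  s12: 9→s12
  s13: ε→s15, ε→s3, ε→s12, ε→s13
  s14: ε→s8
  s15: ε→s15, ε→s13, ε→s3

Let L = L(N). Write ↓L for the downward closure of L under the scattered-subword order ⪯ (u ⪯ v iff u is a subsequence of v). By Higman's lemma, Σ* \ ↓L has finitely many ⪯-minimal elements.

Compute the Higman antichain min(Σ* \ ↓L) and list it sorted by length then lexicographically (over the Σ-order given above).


|Q|=16, |F|=5, |δ|=38 (15 ε).
min D↑ (6 st, q0=0, F={5}): 0:9→0,d→0,3→1 1:9→2,d→1,3→1 2:9→3,d→2,3→2 3:9→3,d→4,3→3 4:9→4,d→5,3→4 5:9→5,d→5,3→5 (ε-aug+det+¬).
'399dd': N↓-sim [14, 13, 12, 7, 3, 2] end={s14,s8} — reject; 5/5 single-dels accept.
1 words, ⪯-incomp.

Antichain: [399dd].


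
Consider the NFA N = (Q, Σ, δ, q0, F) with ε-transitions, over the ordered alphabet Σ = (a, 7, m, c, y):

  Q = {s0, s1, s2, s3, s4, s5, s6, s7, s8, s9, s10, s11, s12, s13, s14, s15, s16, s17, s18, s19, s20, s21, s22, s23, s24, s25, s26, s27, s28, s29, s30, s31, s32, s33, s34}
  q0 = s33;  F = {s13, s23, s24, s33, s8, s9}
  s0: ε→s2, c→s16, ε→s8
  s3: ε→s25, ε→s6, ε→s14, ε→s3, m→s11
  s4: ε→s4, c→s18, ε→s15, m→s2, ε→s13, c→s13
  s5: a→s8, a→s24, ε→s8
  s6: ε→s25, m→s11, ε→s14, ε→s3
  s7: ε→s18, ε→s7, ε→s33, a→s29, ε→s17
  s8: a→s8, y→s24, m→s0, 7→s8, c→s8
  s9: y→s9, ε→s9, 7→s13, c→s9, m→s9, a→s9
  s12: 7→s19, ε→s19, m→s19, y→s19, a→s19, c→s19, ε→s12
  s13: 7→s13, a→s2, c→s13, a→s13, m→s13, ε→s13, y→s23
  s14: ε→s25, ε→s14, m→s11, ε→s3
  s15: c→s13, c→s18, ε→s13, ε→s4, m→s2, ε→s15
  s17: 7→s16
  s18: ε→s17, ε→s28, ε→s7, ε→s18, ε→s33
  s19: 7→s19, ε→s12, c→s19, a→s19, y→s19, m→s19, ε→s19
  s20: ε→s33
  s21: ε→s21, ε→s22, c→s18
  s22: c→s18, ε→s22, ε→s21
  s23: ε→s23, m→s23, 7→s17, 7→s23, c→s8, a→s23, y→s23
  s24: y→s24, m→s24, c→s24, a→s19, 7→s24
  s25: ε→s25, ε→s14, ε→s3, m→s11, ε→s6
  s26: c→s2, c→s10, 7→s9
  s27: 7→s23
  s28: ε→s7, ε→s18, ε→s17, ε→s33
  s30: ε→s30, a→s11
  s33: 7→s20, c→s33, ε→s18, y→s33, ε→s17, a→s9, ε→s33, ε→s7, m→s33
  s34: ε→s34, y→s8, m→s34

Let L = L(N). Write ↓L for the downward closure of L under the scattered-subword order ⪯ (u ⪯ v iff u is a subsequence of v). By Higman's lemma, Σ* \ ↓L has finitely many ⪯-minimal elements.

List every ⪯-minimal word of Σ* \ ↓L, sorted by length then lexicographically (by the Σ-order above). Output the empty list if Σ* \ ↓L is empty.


min(Σ*\↓L) = [a7ycya].

|Q|=35, |F|=6, |δ|=120 (54 ε).
min D↑ (7 st, q0=0, F={6}): 0:a→1,7→0,m→0,c→0,y→0 1:a→1,7→2,m→1,c→1,y→1 2:a→2,7→2,m→2,c→2,y→3 3:a→3,7→3,m→3,c→4,y→3 4:a→4,7→4,m→4,c→4,y→5 5:a→6,7→5,m→5,c→5,y→5 6:a→6,7→6,m→6,c→6,y→6 (ε-aug+det+¬).
'a7ycya': |S_i|=[17, 12, 10, 9, 7, 3, 2] end={s12,s19} — reject; 6/6 del acc.
1 words, ⪯-incomp.


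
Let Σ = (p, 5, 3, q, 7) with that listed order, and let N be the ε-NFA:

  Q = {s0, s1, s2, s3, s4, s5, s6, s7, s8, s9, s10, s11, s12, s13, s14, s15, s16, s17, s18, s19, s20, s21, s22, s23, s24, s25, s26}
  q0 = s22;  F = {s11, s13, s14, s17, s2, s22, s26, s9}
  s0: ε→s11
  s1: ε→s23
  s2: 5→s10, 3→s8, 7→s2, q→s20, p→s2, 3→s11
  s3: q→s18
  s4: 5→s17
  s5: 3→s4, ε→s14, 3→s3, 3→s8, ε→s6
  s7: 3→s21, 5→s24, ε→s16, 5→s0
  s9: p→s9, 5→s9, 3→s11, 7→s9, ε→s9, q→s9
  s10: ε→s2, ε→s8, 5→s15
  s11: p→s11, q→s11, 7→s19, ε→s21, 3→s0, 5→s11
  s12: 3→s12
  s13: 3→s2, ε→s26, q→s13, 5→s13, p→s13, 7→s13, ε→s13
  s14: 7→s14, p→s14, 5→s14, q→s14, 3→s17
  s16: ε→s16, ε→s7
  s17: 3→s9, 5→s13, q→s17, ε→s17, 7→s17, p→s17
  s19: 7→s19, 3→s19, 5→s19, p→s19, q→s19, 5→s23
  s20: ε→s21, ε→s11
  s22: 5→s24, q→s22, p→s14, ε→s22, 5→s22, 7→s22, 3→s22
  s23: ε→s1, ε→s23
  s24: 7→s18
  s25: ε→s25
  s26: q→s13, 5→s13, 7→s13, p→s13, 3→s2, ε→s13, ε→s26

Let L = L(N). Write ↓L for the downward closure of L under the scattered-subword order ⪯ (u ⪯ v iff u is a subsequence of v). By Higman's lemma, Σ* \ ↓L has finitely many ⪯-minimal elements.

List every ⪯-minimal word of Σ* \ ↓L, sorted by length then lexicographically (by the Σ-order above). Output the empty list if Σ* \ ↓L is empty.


|Q|=27, |F|=8, |δ|=81 (22 ε).
min D↑ (8 st, q0=0, F={7}): 0:p→1,5→0,3→0,q→0,7→0 1:p→1,5→1,3→2,q→1,7→1 2:p→2,5→3,3→4,q→2,7→2 3:p→3,5→3,3→5,q→3,7→3 4:p→4,5→4,3→6,q→4,7→4 5:p→5,5→5,3→6,q→6,7→5 6:p→6,5→6,3→6,q→6,7→7 7:p→7,5→7,3→7,q→7,7→7 [Hopcroft].
'p3337': run [19, 16, 15, 12, 7, 3] end={s1,s19,s23} — reject; 5/5 single-dels accept.
'p353q7': run [19, 16, 15, 14, 11, 7, 3] end={s1,s19,s23} ∉↓L; 6/6 single-dels accept.
2 obstructions.

Antichain: [p3337, p353q7].


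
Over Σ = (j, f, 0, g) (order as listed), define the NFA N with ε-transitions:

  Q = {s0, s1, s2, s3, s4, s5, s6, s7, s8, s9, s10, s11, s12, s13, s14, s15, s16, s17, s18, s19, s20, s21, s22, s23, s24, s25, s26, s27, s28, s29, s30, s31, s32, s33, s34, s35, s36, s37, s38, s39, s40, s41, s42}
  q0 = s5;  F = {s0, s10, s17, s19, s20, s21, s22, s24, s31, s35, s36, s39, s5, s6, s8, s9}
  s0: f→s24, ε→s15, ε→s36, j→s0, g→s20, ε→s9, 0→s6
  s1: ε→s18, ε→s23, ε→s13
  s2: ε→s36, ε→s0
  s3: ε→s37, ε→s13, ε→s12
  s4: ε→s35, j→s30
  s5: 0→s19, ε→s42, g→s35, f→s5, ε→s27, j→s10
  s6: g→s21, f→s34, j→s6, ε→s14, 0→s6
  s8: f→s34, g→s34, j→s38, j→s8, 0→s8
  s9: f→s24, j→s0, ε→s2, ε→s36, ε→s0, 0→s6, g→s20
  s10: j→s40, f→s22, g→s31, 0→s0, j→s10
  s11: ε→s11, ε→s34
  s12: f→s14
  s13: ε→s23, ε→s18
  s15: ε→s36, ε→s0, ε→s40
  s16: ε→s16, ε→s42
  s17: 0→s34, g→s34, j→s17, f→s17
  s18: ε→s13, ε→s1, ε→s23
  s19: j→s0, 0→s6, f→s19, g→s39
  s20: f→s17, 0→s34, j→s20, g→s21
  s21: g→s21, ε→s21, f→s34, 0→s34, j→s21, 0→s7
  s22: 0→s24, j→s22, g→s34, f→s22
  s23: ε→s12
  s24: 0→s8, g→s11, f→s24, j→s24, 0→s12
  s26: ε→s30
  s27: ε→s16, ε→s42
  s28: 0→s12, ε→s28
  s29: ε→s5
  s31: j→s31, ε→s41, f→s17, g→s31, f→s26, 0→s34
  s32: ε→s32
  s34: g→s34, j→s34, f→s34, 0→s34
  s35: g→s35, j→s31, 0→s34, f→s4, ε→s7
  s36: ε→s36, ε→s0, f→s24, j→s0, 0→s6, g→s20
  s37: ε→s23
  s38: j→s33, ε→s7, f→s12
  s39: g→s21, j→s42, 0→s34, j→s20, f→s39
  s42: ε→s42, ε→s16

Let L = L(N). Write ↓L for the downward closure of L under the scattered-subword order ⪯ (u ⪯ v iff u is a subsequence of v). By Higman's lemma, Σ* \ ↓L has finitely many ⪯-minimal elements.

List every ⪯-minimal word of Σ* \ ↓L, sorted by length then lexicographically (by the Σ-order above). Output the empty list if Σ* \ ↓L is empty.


|Q|=43, |F|=16, |δ|=125 (46 ε).
min D↑ (15 st, q0=0, F={9}): 0:j→1,f→0,0→2,g→3 1:j→1,f→4,0→5,g→6 2:j→5,f→2,0→7,g→8 3:j→6,f→3,0→9,g→3 4:j→4,f→4,0→10,g→9 5:j→5,f→10,0→7,g→11 6:j→6,f→12,0→9,g→6 7:j→7,f→9,0→7,g→13 8:j→11,f→8,0→9,g→13 9:j→9,f→9,0→9,g→9 10:j→10,f→10,0→14,g→9 11:j→11,f→12,0→9,g→13 12:j→12,f→12,0→9,g→9 13:j→13,f→9,0→9,g→13 14:j→14,f→9,0→14,g→9.
'g0': |S_i|=[33, 15, 2] end={s34,s7} ∉↓L; 2/2 deletions ∈↓L.
'jfg': N↓-sim [33, 27, 13, 2] end={s11,s34} ∉↓L; 3/3 deletions ∈↓L.
'00f': |S_i|=[33, 23, 9, 3] end={s12,s14,s34} rej; 3/3 del acc.
'0ggf': N↓-sim [33, 23, 9, 3, 1] end={s34} — reject; 4/4 single-dels accept.
4 obstructions.

A = [g0, jfg, 00f, 0ggf].


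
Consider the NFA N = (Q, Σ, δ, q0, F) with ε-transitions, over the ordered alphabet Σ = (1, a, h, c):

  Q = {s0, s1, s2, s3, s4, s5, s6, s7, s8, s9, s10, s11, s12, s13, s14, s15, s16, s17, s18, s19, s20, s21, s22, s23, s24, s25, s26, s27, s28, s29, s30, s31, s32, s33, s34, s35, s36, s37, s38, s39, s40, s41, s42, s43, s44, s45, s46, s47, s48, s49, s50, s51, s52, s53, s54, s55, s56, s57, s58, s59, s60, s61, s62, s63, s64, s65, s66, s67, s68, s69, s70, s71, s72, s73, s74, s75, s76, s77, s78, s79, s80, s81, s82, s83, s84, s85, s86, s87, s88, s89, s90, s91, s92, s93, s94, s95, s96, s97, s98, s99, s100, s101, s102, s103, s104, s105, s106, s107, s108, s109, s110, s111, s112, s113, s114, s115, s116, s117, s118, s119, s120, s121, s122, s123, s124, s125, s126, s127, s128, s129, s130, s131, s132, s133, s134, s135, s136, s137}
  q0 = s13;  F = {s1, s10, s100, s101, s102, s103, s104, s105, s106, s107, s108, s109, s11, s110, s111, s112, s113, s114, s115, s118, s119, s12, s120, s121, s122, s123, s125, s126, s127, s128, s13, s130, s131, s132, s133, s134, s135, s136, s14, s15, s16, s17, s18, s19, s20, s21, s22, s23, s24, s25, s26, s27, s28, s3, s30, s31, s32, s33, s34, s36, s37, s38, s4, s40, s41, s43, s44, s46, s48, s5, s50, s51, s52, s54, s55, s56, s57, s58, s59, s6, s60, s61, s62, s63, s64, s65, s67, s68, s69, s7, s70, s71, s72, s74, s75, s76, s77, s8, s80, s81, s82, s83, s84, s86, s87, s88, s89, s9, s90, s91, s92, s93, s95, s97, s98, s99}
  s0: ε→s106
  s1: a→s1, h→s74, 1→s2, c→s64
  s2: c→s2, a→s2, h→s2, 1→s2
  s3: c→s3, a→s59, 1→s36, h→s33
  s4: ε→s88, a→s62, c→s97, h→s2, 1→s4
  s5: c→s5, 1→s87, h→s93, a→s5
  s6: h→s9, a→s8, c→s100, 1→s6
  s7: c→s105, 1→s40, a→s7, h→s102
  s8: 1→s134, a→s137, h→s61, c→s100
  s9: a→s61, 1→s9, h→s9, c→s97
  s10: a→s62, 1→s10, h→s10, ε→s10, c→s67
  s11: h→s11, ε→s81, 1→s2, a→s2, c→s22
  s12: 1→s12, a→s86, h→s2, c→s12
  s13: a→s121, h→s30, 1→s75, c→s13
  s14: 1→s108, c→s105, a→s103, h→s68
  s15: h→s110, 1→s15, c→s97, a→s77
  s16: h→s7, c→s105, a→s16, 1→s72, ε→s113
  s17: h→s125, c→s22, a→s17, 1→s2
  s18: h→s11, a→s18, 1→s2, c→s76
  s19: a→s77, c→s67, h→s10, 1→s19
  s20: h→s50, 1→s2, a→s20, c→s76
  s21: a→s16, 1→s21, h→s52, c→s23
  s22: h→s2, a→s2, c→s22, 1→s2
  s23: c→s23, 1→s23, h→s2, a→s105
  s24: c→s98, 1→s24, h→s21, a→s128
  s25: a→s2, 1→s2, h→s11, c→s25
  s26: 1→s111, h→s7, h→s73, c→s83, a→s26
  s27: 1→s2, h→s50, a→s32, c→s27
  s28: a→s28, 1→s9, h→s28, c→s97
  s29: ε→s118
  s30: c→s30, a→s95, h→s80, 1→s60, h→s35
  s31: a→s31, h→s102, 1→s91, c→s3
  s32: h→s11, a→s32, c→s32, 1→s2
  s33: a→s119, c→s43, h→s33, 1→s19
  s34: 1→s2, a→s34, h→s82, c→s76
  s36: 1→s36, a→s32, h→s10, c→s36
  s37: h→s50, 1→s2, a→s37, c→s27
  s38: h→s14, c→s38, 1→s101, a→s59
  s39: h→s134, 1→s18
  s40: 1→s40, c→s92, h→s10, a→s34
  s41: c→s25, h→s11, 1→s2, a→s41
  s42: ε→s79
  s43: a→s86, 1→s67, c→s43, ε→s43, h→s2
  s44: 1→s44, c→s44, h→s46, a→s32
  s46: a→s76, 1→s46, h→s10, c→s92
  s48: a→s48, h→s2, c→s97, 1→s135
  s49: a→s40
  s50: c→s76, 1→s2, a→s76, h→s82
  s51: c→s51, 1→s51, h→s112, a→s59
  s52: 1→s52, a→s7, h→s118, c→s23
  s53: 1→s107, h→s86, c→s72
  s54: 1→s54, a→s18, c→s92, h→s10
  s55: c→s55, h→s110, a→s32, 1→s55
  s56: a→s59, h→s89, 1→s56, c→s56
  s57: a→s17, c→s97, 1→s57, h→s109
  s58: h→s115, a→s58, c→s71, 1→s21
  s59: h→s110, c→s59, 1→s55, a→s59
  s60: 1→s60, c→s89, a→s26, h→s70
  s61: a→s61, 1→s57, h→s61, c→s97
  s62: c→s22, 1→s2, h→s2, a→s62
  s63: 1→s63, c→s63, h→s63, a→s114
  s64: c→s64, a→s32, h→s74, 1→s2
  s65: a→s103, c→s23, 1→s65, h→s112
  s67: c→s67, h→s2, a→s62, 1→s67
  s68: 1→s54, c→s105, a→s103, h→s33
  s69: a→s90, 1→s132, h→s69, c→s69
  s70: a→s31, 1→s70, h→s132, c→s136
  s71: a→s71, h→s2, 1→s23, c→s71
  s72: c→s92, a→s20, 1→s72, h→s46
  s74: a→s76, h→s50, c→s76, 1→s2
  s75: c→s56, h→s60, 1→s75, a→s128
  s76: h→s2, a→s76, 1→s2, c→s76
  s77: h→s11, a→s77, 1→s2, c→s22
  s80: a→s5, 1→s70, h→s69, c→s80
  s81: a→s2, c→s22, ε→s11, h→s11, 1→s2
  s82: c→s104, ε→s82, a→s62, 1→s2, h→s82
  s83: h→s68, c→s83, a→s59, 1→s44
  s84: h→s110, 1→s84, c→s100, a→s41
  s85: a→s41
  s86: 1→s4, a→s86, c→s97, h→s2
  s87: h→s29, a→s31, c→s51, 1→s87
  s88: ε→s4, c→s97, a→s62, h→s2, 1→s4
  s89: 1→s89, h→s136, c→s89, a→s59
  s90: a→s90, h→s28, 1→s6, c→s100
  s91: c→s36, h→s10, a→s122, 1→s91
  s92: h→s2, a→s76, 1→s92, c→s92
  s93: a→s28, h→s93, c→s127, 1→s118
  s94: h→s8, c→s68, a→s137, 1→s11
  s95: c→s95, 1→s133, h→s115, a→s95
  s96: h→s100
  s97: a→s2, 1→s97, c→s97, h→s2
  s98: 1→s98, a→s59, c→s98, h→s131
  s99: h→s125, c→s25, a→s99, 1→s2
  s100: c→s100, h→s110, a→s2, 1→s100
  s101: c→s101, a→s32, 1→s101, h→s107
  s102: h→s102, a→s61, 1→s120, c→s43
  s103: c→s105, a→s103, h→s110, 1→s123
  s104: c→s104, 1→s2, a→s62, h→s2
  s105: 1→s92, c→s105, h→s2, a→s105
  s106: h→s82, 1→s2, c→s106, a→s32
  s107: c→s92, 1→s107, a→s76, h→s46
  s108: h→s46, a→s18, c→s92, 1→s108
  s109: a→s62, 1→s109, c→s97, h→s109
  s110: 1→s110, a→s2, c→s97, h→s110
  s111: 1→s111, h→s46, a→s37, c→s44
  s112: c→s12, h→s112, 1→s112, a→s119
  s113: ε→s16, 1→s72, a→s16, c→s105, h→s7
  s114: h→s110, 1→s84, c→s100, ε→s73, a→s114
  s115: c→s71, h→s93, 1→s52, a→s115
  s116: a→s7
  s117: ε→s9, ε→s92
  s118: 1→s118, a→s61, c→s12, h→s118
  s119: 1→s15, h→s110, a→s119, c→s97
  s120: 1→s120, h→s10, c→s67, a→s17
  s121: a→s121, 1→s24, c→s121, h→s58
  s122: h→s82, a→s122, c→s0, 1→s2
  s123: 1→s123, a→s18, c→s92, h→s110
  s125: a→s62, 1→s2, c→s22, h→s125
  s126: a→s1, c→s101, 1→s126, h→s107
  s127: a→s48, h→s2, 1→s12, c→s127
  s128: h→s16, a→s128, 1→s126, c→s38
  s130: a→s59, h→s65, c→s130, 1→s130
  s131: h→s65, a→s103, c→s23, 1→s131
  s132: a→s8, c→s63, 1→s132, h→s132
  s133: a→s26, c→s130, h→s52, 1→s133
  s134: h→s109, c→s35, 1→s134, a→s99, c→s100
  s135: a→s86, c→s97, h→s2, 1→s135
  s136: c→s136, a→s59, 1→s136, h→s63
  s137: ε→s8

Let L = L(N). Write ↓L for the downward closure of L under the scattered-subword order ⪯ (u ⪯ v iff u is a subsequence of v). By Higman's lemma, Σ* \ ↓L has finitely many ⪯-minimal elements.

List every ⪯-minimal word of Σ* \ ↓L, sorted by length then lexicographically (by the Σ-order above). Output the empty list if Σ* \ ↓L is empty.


Antichain: [ahch, 1a1a1, 1caha, 1a1hah, hhhaca].

|Q|=138, |F|=116, |δ|=500 (16 ε).
min D↑ (114 st, q0=0, F={43}): 0:1→1,a→2,h→3,c→0 1:1→1,a→4,h→5,c→6 2:1→7,a→2,h→8,c→2 3:1→5,a→9,h→10,c→3 4:1→11,a→4,h→12,c→13 5:1→5,a→14,h→15,c→16 6:1→6,a→17,h→16,c→6 7:1→7,a→4,h→18,c→19 8:1→18,a→8,h→20,c→21 9:1→22,a→9,h→20,c→9 10:1→15,a→23,h→24,c→10 11:1→11,a→25,h→26,c→27 12:1→28,a→12,h→29,c→30 13:1→27,a→17,h→31,c→13 14:1→32,a→14,h→29,c→33 15:1→15,a→34,h→35,c→36 16:1→16,a→17,h→36,c→16 17:1→37,a→17,h→38,c→17 18:1→18,a→12,h→39,c→40 19:1→19,a→17,h→41,c→19 20:1→39,a→20,h→42,c→21 21:1→40,a→21,h→43,c→21 22:1→22,a→14,h→39,c→44 23:1→45,a→23,h→42,c→23 24:1→35,a→46,h→24,c→24 25:1→43,a→25,h→47,c→48 26:1→26,a→49,h→50,c→51 27:1→27,a→52,h→26,c→27 28:1→28,a→53,h→50,c→51 29:1→54,a→29,h→55,c→30 30:1→51,a→30,h→43,c→30 31:1→56,a→57,h→58,c→30 32:1→32,a→59,h→50,c→60 33:1→60,a→17,h→58,c→33 34:1→61,a→34,h→55,c→62 35:1→35,a→63,h→35,c→64 36:1→36,a→17,h→64,c→36 37:1→37,a→52,h→38,c→37 38:1→38,a→43,h→38,c→65 39:1→39,a→29,h→66,c→40 40:1→40,a→30,h→43,c→40 41:1→41,a→57,h→67,c→40 42:1→66,a→68,h→42,c→69 43:1→43,a→43,h→43,c→43 44:1→44,a→17,h→67,c→44 45:1→45,a→34,h→66,c→70 46:1→71,a→46,h→68,c→72 47:1→43,a→49,h→73,c→49 48:1→43,a→52,h→47,c→48 49:1→43,a→49,h→43,c→49 50:1→50,a→49,h→74,c→51 51:1→51,a→49,h→43,c→51 52:1→43,a→52,h→75,c→52 53:1→43,a→53,h→73,c→49 54:1→54,a→76,h→74,c→51 55:1→77,a→78,h→55,c→79 56:1→56,a→80,h→50,c→51 57:1→81,a→57,h→38,c→30 58:1→82,a→57,h→83,c→30 59:1→43,a→59,h→73,c→84 60:1→60,a→52,h→50,c→60 61:1→61,a→85,h→74,c→86 62:1→86,a→17,h→83,c→62 63:1→87,a→63,h→78,c→72 64:1→64,a→88,h→64,c→64 65:1→65,a→43,h→43,c→65 66:1→66,a→78,h→66,c→89 67:1→67,a→57,h→90,c→40 68:1→91,a→68,h→68,c→65 69:1→89,a→92,h→43,c→69 70:1→70,a→17,h→90,c→70 71:1→71,a→63,h→91,c→72 72:1→72,a→43,h→38,c→72 73:1→43,a→49,h→93,c→49 74:1→74,a→94,h→74,c→95 75:1→43,a→43,h→75,c→96 76:1→43,a→76,h→93,c→49 77:1→77,a→97,h→74,c→95 78:1→98,a→78,h→78,c→65 79:1→95,a→99,h→43,c→79 80:1→43,a→80,h→75,c→49 81:1→81,a→80,h→38,c→51 82:1→82,a→80,h→74,c→51 83:1→100,a→101,h→83,c→79 84:1→43,a→52,h→73,c→84 85:1→43,a→85,h→93,c→102 86:1→86,a→52,h→74,c→86 87:1→87,a→103,h→104,c→72 88:1→105,a→88,h→38,c→72 89:1→89,a→99,h→43,c→89 90:1→90,a→101,h→90,c→89 91:1→91,a→78,h→91,c→65 92:1→106,a→92,h→43,c→65 93:1→43,a→94,h→93,c→107 94:1→43,a→94,h→43,c→96 95:1→95,a→94,h→43,c→95 96:1→43,a→43,h→43,c→96 97:1→43,a→97,h→108,c→96 98:1→98,a→97,h→104,c→65 99:1→109,a→99,h→43,c→65 100:1→100,a→110,h→74,c→95 101:1→111,a→101,h→38,c→65 102:1→43,a→52,h→93,c→102 103:1→43,a→103,h→108,c→112 104:1→104,a→94,h→104,c→65 105:1→105,a→113,h→38,c→72 106:1→106,a→99,h→43,c→65 107:1→43,a→94,h→43,c→107 108:1→43,a→94,h→108,c→96 109:1→109,a→94,h→43,c→65 110:1→43,a→110,h→75,c→96 111:1→111,a→110,h→38,c→65 112:1→43,a→43,h→75,c→112 113:1→43,a→113,h→75,c→112.
'ahch': run [122, 110, 67, 19, 1] end={s2} — reject; 4/4 deletions ∈↓L.
'1a1a1': |S_i|=[122, 107, 81, 57, 27, 1] end={s2} ∉↓L; 5/5 single-dels accept.
'1caha': run [122, 107, 66, 28, 6, 1] end={s2} rej; 5/5 del acc.
'1a1hah': |S_i|=[122, 107, 81, 57, 19, 4, 1] end={s2} ∉↓L; 6/6 single-dels accept.
'hhhaca': |S_i|=[122, 110, 87, 53, 35, 9, 1] end={s2} ∉↓L; 6/6 deletions ∈↓L.
5 words, ⪯-incomp.


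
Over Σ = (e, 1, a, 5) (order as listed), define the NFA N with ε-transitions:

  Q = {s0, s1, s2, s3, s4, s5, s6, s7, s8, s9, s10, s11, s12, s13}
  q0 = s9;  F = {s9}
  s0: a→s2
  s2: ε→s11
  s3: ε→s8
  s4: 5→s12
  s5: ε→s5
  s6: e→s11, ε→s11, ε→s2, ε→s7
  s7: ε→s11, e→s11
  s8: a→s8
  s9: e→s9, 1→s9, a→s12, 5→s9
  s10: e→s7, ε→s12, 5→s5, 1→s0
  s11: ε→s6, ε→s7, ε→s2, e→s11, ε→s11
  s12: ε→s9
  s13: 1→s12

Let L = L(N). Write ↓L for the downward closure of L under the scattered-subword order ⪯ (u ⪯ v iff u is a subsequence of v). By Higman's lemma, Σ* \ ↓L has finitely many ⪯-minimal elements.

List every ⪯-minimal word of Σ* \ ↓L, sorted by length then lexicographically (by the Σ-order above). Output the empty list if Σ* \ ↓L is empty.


|Q|=14, |F|=1, |δ|=27 (13 ε).
min D↑ (1 st, q0=0, F={}): 0:e→0,1→0,a→0,5→0 (ε-aug+det+¬).
L(D↑) = ∅ ⇒ ↓L = Σ*.

A = [].


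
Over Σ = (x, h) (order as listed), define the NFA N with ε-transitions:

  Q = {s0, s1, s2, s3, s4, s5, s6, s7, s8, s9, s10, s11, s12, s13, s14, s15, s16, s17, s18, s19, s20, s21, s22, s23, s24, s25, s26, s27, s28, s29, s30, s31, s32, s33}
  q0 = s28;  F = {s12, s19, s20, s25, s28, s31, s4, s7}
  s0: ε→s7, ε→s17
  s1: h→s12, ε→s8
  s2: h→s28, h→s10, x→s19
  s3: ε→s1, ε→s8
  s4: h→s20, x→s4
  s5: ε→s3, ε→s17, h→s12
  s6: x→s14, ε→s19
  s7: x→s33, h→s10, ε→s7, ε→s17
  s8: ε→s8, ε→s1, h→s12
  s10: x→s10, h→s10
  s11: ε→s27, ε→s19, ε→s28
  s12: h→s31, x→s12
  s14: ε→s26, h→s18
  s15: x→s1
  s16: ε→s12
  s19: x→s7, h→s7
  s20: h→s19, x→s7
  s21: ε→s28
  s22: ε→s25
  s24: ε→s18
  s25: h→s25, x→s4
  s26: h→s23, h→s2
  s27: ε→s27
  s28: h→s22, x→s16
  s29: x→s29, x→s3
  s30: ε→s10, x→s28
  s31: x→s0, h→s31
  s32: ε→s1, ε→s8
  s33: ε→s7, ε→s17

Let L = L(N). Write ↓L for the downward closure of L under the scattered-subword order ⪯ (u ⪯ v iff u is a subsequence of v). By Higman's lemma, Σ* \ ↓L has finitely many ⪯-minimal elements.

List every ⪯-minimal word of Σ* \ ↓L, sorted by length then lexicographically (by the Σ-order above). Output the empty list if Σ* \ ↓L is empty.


A = [xhxh, hxhhhh].

|Q|=34, |F|=8, |δ|=58 (26 ε).
min D↑ (9 st, q0=0, F={7}): 0:x→1,h→2 1:x→1,h→3 2:x→4,h→2 3:x→5,h→3 4:x→4,h→6 5:x→5,h→7 6:x→5,h→8 7:x→7,h→7 8:x→5,h→5.
'xhxh': run [14, 11, 8, 5, 1] end={s10} ∉↓L; 4/4 single-dels accept.
'hxhhhh': |S_i|=[14, 11, 8, 6, 5, 4, 1] end={s10} ∉↓L; 6/6 single-dels accept.
2 obstructions.


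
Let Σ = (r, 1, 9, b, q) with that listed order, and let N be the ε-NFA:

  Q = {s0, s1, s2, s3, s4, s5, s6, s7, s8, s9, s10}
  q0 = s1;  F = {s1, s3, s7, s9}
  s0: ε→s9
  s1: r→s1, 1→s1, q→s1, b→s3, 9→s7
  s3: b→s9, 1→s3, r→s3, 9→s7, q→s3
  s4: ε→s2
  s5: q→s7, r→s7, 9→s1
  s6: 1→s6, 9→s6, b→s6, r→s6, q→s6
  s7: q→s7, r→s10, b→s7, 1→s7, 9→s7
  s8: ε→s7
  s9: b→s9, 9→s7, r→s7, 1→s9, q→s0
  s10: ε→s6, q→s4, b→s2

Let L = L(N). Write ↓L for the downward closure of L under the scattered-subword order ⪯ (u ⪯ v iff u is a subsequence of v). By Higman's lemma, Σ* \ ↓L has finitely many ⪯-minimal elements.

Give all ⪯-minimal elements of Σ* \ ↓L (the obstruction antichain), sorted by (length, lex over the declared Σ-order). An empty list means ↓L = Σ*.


Antichain: [9r, bbrr].

|Q|=11, |F|=4, |δ|=34 (4 ε).
min D↑ (5 st, q0=0, F={3}): 0:r→0,1→0,9→1,b→2,q→0 1:r→3,1→1,9→1,b→1,q→1 2:r→2,1→2,9→1,b→4,q→2 3:r→3,1→3,9→3,b→3,q→3 4:r→1,1→4,9→1,b→4,q→4 (ε-aug+det+¬).
'9r': N↓-sim [9, 5, 4] end={s10,s2,s4,s6} ∉↓L; 2/2 del acc.
'bbrr': |S_i|=[9, 8, 7, 5, 4] end={s10,s2,s4,s6} ∉↓L; 4/4 single-dels accept.
2 words, ⪯-incomp.


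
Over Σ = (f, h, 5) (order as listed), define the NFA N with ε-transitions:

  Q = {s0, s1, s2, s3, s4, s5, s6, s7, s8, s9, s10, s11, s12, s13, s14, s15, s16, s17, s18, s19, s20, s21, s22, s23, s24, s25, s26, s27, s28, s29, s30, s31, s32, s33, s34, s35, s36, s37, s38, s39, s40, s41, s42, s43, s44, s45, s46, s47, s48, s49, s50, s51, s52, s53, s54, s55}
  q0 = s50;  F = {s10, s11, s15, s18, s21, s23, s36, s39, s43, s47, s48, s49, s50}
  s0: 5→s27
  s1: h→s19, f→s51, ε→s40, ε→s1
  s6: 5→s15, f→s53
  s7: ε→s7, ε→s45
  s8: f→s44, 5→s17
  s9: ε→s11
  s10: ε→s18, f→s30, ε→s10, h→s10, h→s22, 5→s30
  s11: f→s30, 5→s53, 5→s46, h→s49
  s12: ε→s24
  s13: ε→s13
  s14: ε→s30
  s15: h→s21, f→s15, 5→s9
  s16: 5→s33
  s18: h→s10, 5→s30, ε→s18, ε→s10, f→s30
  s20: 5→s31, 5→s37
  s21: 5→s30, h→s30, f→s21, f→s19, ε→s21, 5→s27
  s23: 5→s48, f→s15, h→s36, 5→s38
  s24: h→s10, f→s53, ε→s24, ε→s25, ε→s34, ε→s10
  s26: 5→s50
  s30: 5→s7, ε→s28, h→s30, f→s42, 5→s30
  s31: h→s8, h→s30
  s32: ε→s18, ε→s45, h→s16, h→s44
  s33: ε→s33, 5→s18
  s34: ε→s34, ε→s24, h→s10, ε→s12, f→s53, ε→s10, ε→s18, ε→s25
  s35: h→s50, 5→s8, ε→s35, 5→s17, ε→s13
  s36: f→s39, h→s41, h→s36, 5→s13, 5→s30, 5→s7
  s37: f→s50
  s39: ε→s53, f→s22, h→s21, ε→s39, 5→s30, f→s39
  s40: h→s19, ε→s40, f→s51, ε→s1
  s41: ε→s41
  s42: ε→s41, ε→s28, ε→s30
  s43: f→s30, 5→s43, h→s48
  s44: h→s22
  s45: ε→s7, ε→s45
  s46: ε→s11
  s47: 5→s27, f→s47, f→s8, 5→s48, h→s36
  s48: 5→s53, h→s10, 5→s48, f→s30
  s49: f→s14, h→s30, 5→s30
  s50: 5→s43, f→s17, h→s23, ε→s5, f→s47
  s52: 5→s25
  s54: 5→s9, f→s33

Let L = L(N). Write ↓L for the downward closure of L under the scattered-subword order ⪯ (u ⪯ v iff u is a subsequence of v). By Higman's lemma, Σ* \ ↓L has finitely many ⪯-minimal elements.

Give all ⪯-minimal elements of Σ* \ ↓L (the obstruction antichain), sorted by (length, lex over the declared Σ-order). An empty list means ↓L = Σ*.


Antichain: [5f, fh5, hh5, hfhh].

|Q|=56, |F|=13, |δ|=127 (41 ε).
min D↑ (13 st, q0=0, F={7}): 0:f→1,h→2,5→3 1:f→1,h→4,5→5 2:f→6,h→4,5→5 3:f→7,h→5,5→3 4:f→8,h→4,5→7 5:f→7,h→9,5→5 6:f→6,h→10,5→11 7:f→7,h→7,5→7 8:f→8,h→10,5→7 9:f→7,h→9,5→7 10:f→10,h→7,5→7 11:f→7,h→12,5→11 12:f→7,h→7,5→7.
'5f': |S_i|=[32, 21, 7] end={s14,s28,s30,s41,s42,s45,s7} rej; 2/2 del acc.
'fh5': N↓-sim [32, 27, 18, 8] end={s13,s27,s28,s30,s41,s42,s45,s7} — reject; 3/3 single-dels accept.
'hh5': |S_i|=[32, 25, 18, 8] end={s13,s27,s28,s30,s41,s42,s45,s7} — reject; 3/3 single-dels accept.
'hfhh': |S_i|=[32, 25, 18, 11, 6] end={s28,s30,s41,s42,s45,s7} rej; 4/4 single-dels accept.
4 minimals (antichain).


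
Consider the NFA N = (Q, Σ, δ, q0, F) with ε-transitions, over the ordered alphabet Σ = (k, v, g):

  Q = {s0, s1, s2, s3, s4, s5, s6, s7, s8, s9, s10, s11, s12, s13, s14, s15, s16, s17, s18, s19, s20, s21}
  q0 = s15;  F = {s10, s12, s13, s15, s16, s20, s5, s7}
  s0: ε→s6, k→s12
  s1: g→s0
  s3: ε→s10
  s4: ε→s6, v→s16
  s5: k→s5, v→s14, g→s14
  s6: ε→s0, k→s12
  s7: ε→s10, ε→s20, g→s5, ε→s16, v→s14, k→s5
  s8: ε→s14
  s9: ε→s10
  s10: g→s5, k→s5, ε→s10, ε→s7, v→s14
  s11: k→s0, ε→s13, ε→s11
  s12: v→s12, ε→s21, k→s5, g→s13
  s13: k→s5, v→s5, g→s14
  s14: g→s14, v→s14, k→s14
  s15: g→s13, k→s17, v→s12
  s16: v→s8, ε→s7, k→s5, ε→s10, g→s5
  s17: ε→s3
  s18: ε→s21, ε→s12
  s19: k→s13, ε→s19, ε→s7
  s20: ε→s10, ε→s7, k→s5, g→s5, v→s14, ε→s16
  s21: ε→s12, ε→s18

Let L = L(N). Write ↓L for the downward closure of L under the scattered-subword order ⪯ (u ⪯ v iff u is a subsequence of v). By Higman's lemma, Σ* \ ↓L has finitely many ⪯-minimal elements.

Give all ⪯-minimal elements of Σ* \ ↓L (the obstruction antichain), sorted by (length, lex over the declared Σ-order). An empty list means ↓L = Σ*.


min(Σ*\↓L) = [kv, gg, kkg, vkg, gvv].

|Q|=22, |F|=8, |δ|=59 (26 ε).
min D↑ (6 st, q0=0, F={5}): 0:k→1,v→2,g→3 1:k→4,v→5,g→4 2:k→4,v→2,g→3 3:k→4,v→4,g→5 4:k→4,v→5,g→5 5:k→5,v→5,g→5 (ε-aug+det+¬).
'kv': N↓-sim [14, 9, 2] end={s14,s8} rej; 2/2 single-dels accept.
'gg': run [14, 3, 1] end={s14} rej; 2/2 single-dels accept.
'kkg': N↓-sim [14, 9, 2, 1] end={s14} ∉↓L; 3/3 del acc.
'vkg': run [14, 7, 2, 1] end={s14} — reject; 3/3 deletions ∈↓L.
'gvv': N↓-sim [14, 3, 2, 1] end={s14} rej; 3/3 deletions ∈↓L.
5 words, ⪯-incomp.


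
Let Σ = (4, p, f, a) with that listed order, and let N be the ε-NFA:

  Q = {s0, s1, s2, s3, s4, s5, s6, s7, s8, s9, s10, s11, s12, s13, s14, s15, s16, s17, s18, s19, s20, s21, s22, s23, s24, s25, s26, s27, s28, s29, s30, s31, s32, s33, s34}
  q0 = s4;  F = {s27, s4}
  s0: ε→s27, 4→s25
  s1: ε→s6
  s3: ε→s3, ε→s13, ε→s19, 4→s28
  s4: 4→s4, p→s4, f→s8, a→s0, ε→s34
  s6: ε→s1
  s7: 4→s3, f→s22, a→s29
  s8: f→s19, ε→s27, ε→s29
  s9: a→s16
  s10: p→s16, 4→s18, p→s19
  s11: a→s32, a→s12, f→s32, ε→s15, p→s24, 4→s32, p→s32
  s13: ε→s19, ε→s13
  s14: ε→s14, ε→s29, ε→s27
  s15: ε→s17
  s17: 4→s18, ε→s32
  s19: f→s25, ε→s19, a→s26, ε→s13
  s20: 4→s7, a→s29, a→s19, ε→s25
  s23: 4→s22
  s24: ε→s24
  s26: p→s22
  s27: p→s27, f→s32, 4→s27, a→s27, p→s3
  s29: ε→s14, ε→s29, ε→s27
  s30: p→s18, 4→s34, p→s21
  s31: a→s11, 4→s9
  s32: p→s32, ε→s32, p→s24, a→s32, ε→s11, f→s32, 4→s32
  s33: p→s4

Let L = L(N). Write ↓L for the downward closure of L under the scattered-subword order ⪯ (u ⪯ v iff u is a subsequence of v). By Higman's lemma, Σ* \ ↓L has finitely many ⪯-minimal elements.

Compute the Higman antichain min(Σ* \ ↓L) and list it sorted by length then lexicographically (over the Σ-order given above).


min(Σ*\↓L) = [ff, af].

|Q|=35, |F|=2, |δ|=70 (26 ε).
min D↑ (3 st, q0=0, F={2}): 0:4→0,p→0,f→1,a→1 1:4→1,p→1,f→2,a→1 2:4→2,p→2,f→2,a→2 (ε-aug+det+¬).
'ff': |S_i|=[21, 18, 12] end={s11,s12,s13,s15,s17,s18,s19,s22,s24,s25,s26,s32} rej; 2/2 deletions ∈↓L.
'af': |S_i|=[21, 16, 8] end={s11,s12,s15,s17,s18,s24,s25,s32} ∉↓L; 2/2 del acc.
2 minimals (antichain).


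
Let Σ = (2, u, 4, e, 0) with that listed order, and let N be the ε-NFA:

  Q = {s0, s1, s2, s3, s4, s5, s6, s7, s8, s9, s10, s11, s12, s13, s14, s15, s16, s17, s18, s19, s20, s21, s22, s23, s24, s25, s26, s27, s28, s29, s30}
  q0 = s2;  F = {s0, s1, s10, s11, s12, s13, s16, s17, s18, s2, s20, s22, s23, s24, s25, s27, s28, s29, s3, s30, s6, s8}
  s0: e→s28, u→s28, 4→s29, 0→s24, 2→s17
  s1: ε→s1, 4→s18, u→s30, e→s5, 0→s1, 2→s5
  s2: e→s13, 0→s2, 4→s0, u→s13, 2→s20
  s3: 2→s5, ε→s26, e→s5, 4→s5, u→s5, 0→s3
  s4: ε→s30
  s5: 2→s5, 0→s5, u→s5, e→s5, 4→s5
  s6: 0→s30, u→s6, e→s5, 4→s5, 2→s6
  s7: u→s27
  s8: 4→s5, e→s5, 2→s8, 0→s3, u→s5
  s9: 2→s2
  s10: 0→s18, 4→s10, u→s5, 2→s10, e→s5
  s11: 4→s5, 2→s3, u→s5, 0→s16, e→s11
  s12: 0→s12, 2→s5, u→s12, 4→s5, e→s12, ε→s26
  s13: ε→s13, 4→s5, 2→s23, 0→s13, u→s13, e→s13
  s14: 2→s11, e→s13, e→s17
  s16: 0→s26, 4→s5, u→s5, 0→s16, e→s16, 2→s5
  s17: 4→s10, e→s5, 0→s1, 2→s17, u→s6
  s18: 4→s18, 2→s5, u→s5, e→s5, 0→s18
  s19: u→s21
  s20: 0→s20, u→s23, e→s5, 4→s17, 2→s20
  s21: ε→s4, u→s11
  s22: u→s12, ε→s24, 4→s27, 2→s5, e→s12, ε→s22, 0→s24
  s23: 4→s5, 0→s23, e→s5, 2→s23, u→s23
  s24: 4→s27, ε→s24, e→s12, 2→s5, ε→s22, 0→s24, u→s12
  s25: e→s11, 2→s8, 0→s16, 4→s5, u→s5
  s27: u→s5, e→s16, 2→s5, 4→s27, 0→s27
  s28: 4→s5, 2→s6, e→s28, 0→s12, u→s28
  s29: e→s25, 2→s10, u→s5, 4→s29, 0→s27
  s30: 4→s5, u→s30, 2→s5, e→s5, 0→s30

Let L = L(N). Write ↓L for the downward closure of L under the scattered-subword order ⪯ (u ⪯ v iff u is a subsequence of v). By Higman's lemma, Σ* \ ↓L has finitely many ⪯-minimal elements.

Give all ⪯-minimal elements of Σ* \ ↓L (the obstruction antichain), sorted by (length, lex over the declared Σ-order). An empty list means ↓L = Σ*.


A = [2e, u4, e4, 44u, 402, 44ee22].

|Q|=31, |F|=22, |δ|=133 (10 ε).
min D↑ (22 st, q0=0, F={6}): 0:2→1,u→2,4→3,e→2,0→0 1:2→1,u→4,4→5,e→6,0→1 2:2→4,u→2,4→6,e→2,0→2 3:2→5,u→7,4→8,e→7,0→9 4:2→4,u→4,4→6,e→6,0→4 5:2→5,u→10,4→11,e→6,0→12 6:2→6,u→6,4→6,e→6,0→6 7:2→10,u→7,4→6,e→7,0→13 8:2→11,u→6,4→8,e→14,0→15 9:2→6,u→13,4→15,e→13,0→9 10:2→10,u→10,4→6,e→6,0→16 11:2→11,u→6,4→11,e→6,0→17 12:2→6,u→16,4→17,e→6,0→12 13:2→6,u→13,4→6,e→13,0→13 14:2→18,u→6,4→6,e→19,0→20 15:2→6,u→6,4→15,e→20,0→15 16:2→6,u→16,4→6,e→6,0→16 17:2→6,u→6,4→17,e→6,0→17 18:2→18,u→6,4→6,e→6,0→21 19:2→21,u→6,4→6,e→19,0→20 20:2→6,u→6,4→6,e→20,0→20 21:2→6,u→6,4→6,e→6,0→21 [Hopcroft].
'2e': N↓-sim [24, 12, 1] end={s5} — reject; 2/2 deletions ∈↓L.
'u4': |S_i|=[24, 8, 1] end={s5} ∉↓L; 2/2 del acc.
'e4': |S_i|=[24, 13, 1] end={s5} rej; 2/2 del acc.
'44u': N↓-sim [24, 20, 11, 1] end={s5} — reject; 3/3 deletions ∈↓L.
'402': |S_i|=[24, 20, 11, 1] end={s5} — reject; 3/3 single-dels accept.
'44ee22': N↓-sim [24, 20, 11, 7, 5, 3, 1] end={s5} ∉↓L; 6/6 deletions ∈↓L.
6 obstructions.
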